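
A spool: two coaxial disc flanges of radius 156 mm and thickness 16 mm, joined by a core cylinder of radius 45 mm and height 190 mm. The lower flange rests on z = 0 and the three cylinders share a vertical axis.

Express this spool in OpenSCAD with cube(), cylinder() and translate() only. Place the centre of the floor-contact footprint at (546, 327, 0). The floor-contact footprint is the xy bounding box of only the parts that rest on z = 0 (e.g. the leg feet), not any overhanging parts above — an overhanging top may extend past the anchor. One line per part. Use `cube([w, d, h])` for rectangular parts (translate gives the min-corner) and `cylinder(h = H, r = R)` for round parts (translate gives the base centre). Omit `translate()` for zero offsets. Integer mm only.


translate([546, 327, 0]) cylinder(h = 16, r = 156);
translate([546, 327, 16]) cylinder(h = 190, r = 45);
translate([546, 327, 206]) cylinder(h = 16, r = 156);


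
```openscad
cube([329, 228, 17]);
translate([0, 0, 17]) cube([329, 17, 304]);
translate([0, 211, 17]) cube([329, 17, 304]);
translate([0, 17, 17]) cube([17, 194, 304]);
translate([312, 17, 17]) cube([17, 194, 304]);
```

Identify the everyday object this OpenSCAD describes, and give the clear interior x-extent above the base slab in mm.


An open box. The internal width is 295 mm.

A 329×228 base slab with four walls standing on it — an open box. The base is 329 mm wide and the walls are 17 mm thick, so the internal width is 329 − 2 × 17 = 295 mm.


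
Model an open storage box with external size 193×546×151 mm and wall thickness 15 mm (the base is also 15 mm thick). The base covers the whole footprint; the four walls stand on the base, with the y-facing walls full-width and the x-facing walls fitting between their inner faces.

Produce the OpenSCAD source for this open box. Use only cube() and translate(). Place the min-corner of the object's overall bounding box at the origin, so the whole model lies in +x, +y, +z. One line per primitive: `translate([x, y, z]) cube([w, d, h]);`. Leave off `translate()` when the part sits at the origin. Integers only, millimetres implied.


cube([193, 546, 15]);
translate([0, 0, 15]) cube([193, 15, 136]);
translate([0, 531, 15]) cube([193, 15, 136]);
translate([0, 15, 15]) cube([15, 516, 136]);
translate([178, 15, 15]) cube([15, 516, 136]);


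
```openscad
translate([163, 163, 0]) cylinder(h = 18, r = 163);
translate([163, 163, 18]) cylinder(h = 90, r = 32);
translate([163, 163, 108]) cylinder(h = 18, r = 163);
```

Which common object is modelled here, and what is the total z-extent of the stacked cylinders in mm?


A spool. The overall height is 126 mm.

Three coaxial cylinders, large–small–large — a spool. Two 18 mm flanges and a 90 mm core give 18 + 90 + 18 = 126 mm.


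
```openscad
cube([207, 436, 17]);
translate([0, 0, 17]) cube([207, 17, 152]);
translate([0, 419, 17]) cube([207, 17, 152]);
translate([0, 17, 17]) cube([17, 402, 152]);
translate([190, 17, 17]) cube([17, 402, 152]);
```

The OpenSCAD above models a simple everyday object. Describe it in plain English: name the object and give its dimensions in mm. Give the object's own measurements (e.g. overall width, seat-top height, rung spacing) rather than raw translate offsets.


An open-topped rectangular box: outside dimensions 207×436×169 mm, with a uniform wall and base thickness of 17 mm. The base is a full 207×436 slab on the floor; four walls sit on top of the base. The front and back walls (the −y and +y sides) span the full width; the two side walls fit between them.


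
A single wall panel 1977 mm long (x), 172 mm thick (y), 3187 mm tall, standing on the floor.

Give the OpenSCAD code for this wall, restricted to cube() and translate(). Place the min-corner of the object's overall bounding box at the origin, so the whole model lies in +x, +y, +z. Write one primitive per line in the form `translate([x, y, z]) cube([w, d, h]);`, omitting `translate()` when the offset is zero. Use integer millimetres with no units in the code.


cube([1977, 172, 3187]);


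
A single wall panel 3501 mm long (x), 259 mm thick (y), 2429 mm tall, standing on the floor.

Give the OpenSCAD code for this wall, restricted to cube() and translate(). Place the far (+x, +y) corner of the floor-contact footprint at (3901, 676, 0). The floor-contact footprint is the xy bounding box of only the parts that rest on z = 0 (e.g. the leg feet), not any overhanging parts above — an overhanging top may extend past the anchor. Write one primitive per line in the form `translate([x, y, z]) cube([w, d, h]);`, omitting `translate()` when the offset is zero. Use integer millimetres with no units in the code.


translate([400, 417, 0]) cube([3501, 259, 2429]);


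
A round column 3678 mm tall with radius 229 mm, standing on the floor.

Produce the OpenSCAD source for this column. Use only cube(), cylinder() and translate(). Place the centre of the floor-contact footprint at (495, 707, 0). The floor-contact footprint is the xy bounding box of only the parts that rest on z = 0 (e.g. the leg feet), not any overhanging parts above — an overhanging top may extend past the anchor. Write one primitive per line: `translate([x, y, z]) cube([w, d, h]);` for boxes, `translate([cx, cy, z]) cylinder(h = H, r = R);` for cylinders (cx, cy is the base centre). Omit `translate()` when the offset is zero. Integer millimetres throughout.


translate([495, 707, 0]) cylinder(h = 3678, r = 229);


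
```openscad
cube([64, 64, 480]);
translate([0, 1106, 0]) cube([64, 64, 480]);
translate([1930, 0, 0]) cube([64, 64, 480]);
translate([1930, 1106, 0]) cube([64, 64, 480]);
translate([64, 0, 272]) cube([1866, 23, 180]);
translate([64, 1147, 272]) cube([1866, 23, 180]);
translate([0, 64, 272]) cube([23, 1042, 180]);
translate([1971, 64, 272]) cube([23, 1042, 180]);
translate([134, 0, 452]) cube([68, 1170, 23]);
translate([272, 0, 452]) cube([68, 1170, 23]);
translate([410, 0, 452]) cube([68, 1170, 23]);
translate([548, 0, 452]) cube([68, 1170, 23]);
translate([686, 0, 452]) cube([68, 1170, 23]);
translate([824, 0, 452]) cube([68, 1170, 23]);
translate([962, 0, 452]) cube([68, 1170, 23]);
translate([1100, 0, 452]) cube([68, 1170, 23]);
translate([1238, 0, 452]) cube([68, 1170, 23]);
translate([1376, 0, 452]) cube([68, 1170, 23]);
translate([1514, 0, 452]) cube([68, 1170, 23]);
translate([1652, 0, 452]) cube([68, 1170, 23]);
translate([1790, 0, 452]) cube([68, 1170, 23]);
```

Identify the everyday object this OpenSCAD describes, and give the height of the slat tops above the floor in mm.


A bed frame. The slat-top height is 475 mm.

Four posts, four rails, and a row of slats — a bed frame. Slats sit on the rails at z = 272 + 180 = 452; with slat thickness 23, the top is 475 mm.


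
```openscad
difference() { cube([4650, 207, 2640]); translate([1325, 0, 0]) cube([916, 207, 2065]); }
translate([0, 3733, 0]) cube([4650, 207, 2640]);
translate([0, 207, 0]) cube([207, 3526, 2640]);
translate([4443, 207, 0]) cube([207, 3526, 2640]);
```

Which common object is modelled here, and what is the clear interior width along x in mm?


A single room. The interior width is 4236 mm.

Four walls enclosing a rectangle with a door in the front wall — a room. Outside width 4650 minus two 207 mm walls gives 4236 mm.


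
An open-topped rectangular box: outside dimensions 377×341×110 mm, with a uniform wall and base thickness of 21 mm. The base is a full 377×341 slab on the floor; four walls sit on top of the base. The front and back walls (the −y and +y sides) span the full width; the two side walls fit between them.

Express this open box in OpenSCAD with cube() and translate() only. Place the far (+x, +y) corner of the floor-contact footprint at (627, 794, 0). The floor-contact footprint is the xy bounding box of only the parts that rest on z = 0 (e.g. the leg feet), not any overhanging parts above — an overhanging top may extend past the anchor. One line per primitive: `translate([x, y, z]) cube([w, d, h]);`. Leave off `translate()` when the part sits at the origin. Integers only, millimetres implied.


translate([250, 453, 0]) cube([377, 341, 21]);
translate([250, 453, 21]) cube([377, 21, 89]);
translate([250, 773, 21]) cube([377, 21, 89]);
translate([250, 474, 21]) cube([21, 299, 89]);
translate([606, 474, 21]) cube([21, 299, 89]);


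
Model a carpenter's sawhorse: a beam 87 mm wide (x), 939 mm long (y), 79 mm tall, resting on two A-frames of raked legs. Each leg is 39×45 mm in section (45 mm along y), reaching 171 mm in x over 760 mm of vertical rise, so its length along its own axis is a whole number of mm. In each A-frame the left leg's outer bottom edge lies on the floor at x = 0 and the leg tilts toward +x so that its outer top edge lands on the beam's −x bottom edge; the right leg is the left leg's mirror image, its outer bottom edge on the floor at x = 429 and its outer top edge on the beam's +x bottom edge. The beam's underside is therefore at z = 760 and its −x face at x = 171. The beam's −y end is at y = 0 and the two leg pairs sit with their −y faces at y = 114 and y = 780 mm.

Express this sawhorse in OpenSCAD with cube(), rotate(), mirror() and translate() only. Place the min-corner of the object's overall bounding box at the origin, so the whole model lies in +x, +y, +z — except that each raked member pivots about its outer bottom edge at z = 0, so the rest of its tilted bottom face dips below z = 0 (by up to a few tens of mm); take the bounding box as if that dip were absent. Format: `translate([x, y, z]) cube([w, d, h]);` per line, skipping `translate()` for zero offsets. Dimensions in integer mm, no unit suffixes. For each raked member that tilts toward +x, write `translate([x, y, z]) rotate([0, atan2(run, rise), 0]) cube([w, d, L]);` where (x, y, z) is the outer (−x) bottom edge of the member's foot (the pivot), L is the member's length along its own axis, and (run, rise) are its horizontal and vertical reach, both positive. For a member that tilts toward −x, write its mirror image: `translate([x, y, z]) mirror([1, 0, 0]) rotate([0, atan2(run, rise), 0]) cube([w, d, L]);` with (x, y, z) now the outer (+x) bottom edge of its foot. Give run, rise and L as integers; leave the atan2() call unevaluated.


translate([171, 0, 760]) cube([87, 939, 79]);
translate([0, 114, 0]) rotate([0, atan2(171, 760), 0]) cube([39, 45, 779]);
translate([429, 114, 0]) mirror([1, 0, 0]) rotate([0, atan2(171, 760), 0]) cube([39, 45, 779]);
translate([0, 780, 0]) rotate([0, atan2(171, 760), 0]) cube([39, 45, 779]);
translate([429, 780, 0]) mirror([1, 0, 0]) rotate([0, atan2(171, 760), 0]) cube([39, 45, 779]);


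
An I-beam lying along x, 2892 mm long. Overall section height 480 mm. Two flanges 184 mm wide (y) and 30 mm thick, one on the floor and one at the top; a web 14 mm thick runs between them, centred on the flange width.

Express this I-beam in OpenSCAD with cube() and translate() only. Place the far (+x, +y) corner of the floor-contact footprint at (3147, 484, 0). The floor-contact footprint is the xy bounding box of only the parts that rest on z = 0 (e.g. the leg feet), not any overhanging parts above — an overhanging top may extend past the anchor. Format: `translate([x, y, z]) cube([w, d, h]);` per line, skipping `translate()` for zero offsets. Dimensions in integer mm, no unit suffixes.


translate([255, 300, 0]) cube([2892, 184, 30]);
translate([255, 385, 30]) cube([2892, 14, 420]);
translate([255, 300, 450]) cube([2892, 184, 30]);


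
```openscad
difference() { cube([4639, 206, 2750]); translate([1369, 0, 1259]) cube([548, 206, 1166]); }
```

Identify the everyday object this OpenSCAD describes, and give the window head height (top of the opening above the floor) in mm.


A wall with a window opening. The window head height is 2425 mm.

A wall with a rectangular opening subtracted — a window. Sill at z = 1259, opening 1166 mm tall, so the head is at 1259 + 1166 = 2425 mm.


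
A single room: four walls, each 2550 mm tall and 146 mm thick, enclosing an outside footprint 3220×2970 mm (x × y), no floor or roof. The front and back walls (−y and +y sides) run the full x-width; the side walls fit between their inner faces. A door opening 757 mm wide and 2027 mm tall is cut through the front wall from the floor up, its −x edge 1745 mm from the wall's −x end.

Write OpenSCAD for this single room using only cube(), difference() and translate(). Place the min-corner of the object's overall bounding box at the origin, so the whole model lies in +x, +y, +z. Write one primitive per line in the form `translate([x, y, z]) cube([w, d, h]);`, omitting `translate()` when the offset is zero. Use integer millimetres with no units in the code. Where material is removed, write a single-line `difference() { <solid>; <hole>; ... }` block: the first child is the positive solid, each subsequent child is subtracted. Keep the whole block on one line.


difference() { cube([3220, 146, 2550]); translate([1745, 0, 0]) cube([757, 146, 2027]); }
translate([0, 2824, 0]) cube([3220, 146, 2550]);
translate([0, 146, 0]) cube([146, 2678, 2550]);
translate([3074, 146, 0]) cube([146, 2678, 2550]);


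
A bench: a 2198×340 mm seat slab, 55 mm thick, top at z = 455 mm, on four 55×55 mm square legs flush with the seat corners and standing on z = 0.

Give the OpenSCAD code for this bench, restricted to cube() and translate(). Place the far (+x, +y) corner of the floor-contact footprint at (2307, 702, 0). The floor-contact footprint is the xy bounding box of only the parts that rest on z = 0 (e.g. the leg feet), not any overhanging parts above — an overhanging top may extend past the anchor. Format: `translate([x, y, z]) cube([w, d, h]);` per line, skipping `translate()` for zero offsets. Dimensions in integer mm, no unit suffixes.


translate([109, 362, 400]) cube([2198, 340, 55]);
translate([109, 362, 0]) cube([55, 55, 400]);
translate([109, 647, 0]) cube([55, 55, 400]);
translate([2252, 362, 0]) cube([55, 55, 400]);
translate([2252, 647, 0]) cube([55, 55, 400]);


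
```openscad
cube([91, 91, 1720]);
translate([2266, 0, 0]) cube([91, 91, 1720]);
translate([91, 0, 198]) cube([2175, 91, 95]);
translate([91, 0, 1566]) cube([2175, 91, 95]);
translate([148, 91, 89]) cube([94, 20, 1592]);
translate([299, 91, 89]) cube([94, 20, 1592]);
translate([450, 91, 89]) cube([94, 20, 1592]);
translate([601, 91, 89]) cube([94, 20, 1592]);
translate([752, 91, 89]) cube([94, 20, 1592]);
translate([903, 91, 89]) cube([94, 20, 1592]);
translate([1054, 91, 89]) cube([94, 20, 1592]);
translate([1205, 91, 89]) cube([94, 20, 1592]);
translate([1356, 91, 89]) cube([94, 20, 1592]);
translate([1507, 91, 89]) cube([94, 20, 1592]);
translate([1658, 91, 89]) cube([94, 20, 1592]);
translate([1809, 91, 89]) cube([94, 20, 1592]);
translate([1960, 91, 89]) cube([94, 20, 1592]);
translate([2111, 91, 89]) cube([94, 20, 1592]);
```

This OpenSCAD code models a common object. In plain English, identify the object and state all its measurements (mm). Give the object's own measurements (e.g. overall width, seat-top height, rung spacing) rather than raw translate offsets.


A fence section. Two 91×91 mm posts, 1720 mm tall, stand on the floor with a clear span of 2175 mm between their inner faces. Two horizontal rails of 91×95 mm section span the gap between the posts with their undersides at z = 198 mm and z = 1566 mm, flush with the posts' −y face. 14 pickets, each 94 mm wide, 20 mm thick and 1592 mm tall, are fixed to the +y face of the rails with their bottoms at z = 89 mm, spaced across the span with a 57 mm gap after the −x post and between neighbouring pickets, with 61 mm left before the +x post.


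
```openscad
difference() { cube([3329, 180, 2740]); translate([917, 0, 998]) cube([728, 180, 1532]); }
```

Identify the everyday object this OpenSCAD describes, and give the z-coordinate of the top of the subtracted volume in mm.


A wall with a window opening. The window head height is 2530 mm.

A wall with a rectangular opening subtracted — a window. Sill at z = 998, opening 1532 mm tall, so the head is at 998 + 1532 = 2530 mm.


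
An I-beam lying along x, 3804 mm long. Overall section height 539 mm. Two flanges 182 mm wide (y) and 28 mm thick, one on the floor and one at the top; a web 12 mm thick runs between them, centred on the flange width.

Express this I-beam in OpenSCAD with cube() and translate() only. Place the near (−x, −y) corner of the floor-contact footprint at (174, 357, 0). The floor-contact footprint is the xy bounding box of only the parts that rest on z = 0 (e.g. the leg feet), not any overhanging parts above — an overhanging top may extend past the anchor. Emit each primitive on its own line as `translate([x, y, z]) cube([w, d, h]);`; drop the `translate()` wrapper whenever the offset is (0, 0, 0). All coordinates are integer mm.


translate([174, 357, 0]) cube([3804, 182, 28]);
translate([174, 442, 28]) cube([3804, 12, 483]);
translate([174, 357, 511]) cube([3804, 182, 28]);


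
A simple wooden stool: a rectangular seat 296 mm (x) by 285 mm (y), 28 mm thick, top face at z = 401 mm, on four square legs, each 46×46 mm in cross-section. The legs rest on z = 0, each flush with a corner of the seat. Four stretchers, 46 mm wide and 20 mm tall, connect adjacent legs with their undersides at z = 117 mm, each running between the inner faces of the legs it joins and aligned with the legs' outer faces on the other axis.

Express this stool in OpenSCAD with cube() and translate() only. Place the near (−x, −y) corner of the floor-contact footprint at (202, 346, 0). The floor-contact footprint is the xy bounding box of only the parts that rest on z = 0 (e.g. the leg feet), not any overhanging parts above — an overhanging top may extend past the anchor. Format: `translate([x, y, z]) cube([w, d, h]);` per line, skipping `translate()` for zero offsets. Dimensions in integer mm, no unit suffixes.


translate([202, 346, 373]) cube([296, 285, 28]);
translate([202, 346, 0]) cube([46, 46, 373]);
translate([452, 346, 0]) cube([46, 46, 373]);
translate([202, 585, 0]) cube([46, 46, 373]);
translate([452, 585, 0]) cube([46, 46, 373]);
translate([248, 346, 117]) cube([204, 46, 20]);
translate([248, 585, 117]) cube([204, 46, 20]);
translate([202, 392, 117]) cube([46, 193, 20]);
translate([452, 392, 117]) cube([46, 193, 20]);


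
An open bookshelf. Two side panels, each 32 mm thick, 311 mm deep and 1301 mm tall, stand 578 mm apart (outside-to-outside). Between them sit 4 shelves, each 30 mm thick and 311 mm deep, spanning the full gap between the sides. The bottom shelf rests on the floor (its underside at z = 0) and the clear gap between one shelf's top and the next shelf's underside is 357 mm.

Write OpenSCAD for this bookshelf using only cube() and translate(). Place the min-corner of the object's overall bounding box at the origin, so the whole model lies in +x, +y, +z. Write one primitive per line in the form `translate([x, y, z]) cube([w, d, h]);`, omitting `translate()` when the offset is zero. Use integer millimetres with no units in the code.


cube([32, 311, 1301]);
translate([546, 0, 0]) cube([32, 311, 1301]);
translate([32, 0, 0]) cube([514, 311, 30]);
translate([32, 0, 387]) cube([514, 311, 30]);
translate([32, 0, 774]) cube([514, 311, 30]);
translate([32, 0, 1161]) cube([514, 311, 30]);


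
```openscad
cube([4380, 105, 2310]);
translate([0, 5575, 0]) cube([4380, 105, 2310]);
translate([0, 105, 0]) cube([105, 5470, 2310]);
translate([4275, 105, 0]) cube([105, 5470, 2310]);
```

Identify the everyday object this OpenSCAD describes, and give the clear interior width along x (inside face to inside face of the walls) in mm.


A house (or room) frame. The interior width is 4170 mm.

Four 2310 mm walls enclosing a rectangle with no floor or roof — a room or house frame. Outside width is 4380 mm and wall thickness is 105 mm, so the interior width is 4380 − 2 × 105 = 4170 mm.


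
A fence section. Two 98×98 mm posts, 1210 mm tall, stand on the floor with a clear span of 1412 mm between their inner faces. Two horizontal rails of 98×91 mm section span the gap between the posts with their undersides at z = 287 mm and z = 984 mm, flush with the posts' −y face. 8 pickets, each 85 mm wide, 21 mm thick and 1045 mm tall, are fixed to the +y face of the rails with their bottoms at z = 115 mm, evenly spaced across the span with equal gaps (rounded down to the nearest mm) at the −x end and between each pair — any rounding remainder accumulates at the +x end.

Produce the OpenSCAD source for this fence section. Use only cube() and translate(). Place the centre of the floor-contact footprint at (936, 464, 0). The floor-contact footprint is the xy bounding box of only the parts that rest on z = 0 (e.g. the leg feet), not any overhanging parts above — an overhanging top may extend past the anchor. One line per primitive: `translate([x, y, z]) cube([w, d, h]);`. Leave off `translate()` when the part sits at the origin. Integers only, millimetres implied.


translate([132, 415, 0]) cube([98, 98, 1210]);
translate([1642, 415, 0]) cube([98, 98, 1210]);
translate([230, 415, 287]) cube([1412, 98, 91]);
translate([230, 415, 984]) cube([1412, 98, 91]);
translate([311, 513, 115]) cube([85, 21, 1045]);
translate([477, 513, 115]) cube([85, 21, 1045]);
translate([643, 513, 115]) cube([85, 21, 1045]);
translate([809, 513, 115]) cube([85, 21, 1045]);
translate([975, 513, 115]) cube([85, 21, 1045]);
translate([1141, 513, 115]) cube([85, 21, 1045]);
translate([1307, 513, 115]) cube([85, 21, 1045]);
translate([1473, 513, 115]) cube([85, 21, 1045]);


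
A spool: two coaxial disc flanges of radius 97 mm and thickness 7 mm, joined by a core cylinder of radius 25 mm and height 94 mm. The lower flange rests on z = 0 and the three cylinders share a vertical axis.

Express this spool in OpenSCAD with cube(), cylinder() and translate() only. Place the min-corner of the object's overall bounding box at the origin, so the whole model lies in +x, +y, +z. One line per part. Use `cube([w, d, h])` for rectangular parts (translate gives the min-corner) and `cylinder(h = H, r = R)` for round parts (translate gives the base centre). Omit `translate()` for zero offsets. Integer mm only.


translate([97, 97, 0]) cylinder(h = 7, r = 97);
translate([97, 97, 7]) cylinder(h = 94, r = 25);
translate([97, 97, 101]) cylinder(h = 7, r = 97);


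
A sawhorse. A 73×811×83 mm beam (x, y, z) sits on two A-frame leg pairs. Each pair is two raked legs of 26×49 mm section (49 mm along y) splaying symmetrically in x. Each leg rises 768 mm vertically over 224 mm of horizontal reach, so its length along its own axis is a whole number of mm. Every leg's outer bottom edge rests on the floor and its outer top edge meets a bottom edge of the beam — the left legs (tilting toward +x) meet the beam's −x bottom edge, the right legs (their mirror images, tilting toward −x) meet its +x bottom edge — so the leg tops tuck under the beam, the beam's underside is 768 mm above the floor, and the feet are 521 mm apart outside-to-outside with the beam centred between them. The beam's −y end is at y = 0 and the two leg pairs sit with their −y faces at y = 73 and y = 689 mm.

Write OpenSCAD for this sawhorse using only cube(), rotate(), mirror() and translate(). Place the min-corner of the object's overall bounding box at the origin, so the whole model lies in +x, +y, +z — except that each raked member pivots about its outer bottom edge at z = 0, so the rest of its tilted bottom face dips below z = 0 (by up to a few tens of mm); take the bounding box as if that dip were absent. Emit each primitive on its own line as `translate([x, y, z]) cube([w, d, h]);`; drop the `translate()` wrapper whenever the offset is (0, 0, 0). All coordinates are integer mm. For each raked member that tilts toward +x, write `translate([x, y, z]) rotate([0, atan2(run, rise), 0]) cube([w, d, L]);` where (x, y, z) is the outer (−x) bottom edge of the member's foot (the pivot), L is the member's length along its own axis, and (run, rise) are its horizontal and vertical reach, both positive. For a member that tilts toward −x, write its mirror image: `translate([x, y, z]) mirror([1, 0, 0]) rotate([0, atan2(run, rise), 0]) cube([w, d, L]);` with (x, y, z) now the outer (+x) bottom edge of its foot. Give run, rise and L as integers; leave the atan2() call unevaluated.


translate([224, 0, 768]) cube([73, 811, 83]);
translate([0, 73, 0]) rotate([0, atan2(224, 768), 0]) cube([26, 49, 800]);
translate([521, 73, 0]) mirror([1, 0, 0]) rotate([0, atan2(224, 768), 0]) cube([26, 49, 800]);
translate([0, 689, 0]) rotate([0, atan2(224, 768), 0]) cube([26, 49, 800]);
translate([521, 689, 0]) mirror([1, 0, 0]) rotate([0, atan2(224, 768), 0]) cube([26, 49, 800]);


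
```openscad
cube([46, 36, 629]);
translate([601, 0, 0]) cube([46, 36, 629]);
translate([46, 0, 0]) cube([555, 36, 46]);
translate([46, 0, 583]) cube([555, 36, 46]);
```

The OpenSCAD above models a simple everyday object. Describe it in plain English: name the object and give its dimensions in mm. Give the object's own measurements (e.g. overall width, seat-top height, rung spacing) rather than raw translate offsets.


A rectangular picture frame lying in the x–z plane (depth along y). The opening is 555 mm wide (x) by 537 mm tall (z), surrounded by a border 46 mm wide on all four sides. The frame is 36 mm deep and is made of two full-height vertical stiles with two horizontal rails fitted between them.


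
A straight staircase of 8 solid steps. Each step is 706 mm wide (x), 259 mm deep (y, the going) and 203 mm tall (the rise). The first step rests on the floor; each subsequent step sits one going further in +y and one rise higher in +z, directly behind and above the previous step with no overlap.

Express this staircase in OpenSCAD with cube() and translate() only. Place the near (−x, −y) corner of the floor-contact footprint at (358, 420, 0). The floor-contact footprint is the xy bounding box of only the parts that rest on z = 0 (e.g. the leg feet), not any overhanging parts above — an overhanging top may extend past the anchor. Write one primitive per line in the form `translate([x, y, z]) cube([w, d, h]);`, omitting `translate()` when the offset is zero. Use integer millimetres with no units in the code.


translate([358, 420, 0]) cube([706, 259, 203]);
translate([358, 679, 203]) cube([706, 259, 203]);
translate([358, 938, 406]) cube([706, 259, 203]);
translate([358, 1197, 609]) cube([706, 259, 203]);
translate([358, 1456, 812]) cube([706, 259, 203]);
translate([358, 1715, 1015]) cube([706, 259, 203]);
translate([358, 1974, 1218]) cube([706, 259, 203]);
translate([358, 2233, 1421]) cube([706, 259, 203]);


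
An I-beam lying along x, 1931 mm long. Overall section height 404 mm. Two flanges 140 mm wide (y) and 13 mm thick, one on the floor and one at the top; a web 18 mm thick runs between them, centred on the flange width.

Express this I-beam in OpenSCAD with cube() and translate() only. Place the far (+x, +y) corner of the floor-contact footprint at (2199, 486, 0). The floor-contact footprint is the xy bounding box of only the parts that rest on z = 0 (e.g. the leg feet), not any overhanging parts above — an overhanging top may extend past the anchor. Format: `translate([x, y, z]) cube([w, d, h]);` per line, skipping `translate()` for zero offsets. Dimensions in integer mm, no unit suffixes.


translate([268, 346, 0]) cube([1931, 140, 13]);
translate([268, 407, 13]) cube([1931, 18, 378]);
translate([268, 346, 391]) cube([1931, 140, 13]);


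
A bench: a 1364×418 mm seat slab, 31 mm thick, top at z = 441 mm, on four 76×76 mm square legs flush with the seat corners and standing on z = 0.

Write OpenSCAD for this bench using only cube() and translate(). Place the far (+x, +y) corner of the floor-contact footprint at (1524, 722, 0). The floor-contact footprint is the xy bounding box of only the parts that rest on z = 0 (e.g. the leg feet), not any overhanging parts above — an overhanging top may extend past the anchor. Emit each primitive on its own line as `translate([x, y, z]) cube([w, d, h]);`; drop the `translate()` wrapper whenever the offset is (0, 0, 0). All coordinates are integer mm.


translate([160, 304, 410]) cube([1364, 418, 31]);
translate([160, 304, 0]) cube([76, 76, 410]);
translate([160, 646, 0]) cube([76, 76, 410]);
translate([1448, 304, 0]) cube([76, 76, 410]);
translate([1448, 646, 0]) cube([76, 76, 410]);


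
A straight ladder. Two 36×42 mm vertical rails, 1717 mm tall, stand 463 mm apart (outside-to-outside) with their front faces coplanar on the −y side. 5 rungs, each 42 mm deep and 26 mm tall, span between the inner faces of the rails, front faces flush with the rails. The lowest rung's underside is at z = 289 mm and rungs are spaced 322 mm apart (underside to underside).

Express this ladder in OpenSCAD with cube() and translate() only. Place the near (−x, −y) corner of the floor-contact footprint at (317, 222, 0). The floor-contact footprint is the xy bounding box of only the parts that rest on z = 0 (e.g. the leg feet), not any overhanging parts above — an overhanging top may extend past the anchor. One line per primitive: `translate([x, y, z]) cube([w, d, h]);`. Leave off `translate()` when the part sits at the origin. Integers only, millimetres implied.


translate([317, 222, 0]) cube([36, 42, 1717]);
translate([744, 222, 0]) cube([36, 42, 1717]);
translate([353, 222, 289]) cube([391, 42, 26]);
translate([353, 222, 611]) cube([391, 42, 26]);
translate([353, 222, 933]) cube([391, 42, 26]);
translate([353, 222, 1255]) cube([391, 42, 26]);
translate([353, 222, 1577]) cube([391, 42, 26]);


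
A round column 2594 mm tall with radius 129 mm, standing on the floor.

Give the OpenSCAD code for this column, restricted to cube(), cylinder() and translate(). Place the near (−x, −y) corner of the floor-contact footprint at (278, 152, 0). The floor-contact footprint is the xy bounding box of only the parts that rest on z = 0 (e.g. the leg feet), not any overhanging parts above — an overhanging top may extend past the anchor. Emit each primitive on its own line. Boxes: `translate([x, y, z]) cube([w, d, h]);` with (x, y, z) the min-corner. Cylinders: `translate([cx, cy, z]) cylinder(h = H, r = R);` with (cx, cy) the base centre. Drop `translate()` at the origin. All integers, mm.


translate([407, 281, 0]) cylinder(h = 2594, r = 129);


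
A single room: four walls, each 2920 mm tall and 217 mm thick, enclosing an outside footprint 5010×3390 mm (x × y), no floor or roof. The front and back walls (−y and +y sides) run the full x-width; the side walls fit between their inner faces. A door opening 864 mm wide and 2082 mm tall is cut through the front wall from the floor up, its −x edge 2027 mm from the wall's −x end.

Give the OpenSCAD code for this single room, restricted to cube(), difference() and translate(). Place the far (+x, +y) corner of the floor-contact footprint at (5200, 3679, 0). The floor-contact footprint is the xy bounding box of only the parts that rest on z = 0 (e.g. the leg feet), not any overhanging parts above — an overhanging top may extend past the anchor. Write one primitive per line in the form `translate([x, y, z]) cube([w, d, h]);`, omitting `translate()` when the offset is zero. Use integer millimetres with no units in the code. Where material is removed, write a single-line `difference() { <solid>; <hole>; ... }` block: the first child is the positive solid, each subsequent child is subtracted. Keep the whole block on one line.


difference() { translate([190, 289, 0]) cube([5010, 217, 2920]); translate([2217, 289, 0]) cube([864, 217, 2082]); }
translate([190, 3462, 0]) cube([5010, 217, 2920]);
translate([190, 506, 0]) cube([217, 2956, 2920]);
translate([4983, 506, 0]) cube([217, 2956, 2920]);


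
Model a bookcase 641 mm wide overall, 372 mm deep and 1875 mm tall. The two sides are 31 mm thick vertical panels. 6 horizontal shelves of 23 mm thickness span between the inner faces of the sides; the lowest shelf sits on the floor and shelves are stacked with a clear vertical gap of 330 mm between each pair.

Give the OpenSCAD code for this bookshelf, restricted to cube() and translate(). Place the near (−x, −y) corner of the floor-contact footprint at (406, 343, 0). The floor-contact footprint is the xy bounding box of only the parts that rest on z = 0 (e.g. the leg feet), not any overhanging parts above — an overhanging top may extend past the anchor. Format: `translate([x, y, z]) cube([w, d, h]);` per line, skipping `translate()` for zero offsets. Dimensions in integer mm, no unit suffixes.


translate([406, 343, 0]) cube([31, 372, 1875]);
translate([1016, 343, 0]) cube([31, 372, 1875]);
translate([437, 343, 0]) cube([579, 372, 23]);
translate([437, 343, 353]) cube([579, 372, 23]);
translate([437, 343, 706]) cube([579, 372, 23]);
translate([437, 343, 1059]) cube([579, 372, 23]);
translate([437, 343, 1412]) cube([579, 372, 23]);
translate([437, 343, 1765]) cube([579, 372, 23]);


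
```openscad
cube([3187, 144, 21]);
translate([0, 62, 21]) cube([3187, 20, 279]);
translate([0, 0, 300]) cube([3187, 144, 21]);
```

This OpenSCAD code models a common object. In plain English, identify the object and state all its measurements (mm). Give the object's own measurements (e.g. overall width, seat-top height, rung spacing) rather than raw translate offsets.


An I-beam lying along x, 3187 mm long. Overall section height 321 mm. Two flanges 144 mm wide (y) and 21 mm thick, one on the floor and one at the top; a web 20 mm thick runs between them, centred on the flange width.


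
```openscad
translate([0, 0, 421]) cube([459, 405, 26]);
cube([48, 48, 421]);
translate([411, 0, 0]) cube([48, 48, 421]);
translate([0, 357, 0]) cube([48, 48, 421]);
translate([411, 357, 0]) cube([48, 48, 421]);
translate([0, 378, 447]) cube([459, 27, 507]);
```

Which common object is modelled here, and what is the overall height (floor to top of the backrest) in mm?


A chair. The overall height is 954 mm.

A slab on four corner posts with a tall panel at the back — a chair. The seat slab sits at z = 421 with thickness 26, and the 507 mm backrest starts at the seat top, so the overall height is 421 + 26 + 507 = 954 mm.


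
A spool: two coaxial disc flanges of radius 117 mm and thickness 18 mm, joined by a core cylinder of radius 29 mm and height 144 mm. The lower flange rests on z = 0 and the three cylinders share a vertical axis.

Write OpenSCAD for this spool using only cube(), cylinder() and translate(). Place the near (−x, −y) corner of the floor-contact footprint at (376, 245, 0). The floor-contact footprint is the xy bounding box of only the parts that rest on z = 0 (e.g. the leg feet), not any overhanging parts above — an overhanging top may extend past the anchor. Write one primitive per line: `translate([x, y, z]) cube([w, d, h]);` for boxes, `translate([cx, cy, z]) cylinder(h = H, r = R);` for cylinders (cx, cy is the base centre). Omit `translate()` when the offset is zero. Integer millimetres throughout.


translate([493, 362, 0]) cylinder(h = 18, r = 117);
translate([493, 362, 18]) cylinder(h = 144, r = 29);
translate([493, 362, 162]) cylinder(h = 18, r = 117);


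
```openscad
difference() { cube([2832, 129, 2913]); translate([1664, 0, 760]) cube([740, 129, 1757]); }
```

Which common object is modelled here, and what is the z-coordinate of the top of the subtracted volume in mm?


A wall with a window opening. The window head height is 2517 mm.

A wall with a rectangular opening subtracted — a window. Sill at z = 760, opening 1757 mm tall, so the head is at 760 + 1757 = 2517 mm.


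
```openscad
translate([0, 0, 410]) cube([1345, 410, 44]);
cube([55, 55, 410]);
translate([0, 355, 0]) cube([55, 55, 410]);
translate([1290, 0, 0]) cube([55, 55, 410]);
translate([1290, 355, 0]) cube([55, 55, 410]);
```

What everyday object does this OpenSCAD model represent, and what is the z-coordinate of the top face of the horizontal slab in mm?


A bench. The seat-top height is 454 mm.

A long slab on four corner posts — a bench. The slab sits at z = 410 with thickness 44, so the top is 410 + 44 = 454 mm.


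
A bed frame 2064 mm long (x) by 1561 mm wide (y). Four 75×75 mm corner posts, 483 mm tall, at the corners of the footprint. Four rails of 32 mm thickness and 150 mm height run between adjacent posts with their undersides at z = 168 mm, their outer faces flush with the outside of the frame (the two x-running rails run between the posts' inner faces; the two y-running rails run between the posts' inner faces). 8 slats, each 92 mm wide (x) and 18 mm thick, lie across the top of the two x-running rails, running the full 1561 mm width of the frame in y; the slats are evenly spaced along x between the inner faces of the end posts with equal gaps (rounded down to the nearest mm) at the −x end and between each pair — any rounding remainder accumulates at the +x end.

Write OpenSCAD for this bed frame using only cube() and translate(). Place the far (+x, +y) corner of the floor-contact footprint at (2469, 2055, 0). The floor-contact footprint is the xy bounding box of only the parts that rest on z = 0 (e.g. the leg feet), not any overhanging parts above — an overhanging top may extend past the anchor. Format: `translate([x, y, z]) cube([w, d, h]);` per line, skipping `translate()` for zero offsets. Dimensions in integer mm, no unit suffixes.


translate([405, 494, 0]) cube([75, 75, 483]);
translate([405, 1980, 0]) cube([75, 75, 483]);
translate([2394, 494, 0]) cube([75, 75, 483]);
translate([2394, 1980, 0]) cube([75, 75, 483]);
translate([480, 494, 168]) cube([1914, 32, 150]);
translate([480, 2023, 168]) cube([1914, 32, 150]);
translate([405, 569, 168]) cube([32, 1411, 150]);
translate([2437, 569, 168]) cube([32, 1411, 150]);
translate([610, 494, 318]) cube([92, 1561, 18]);
translate([832, 494, 318]) cube([92, 1561, 18]);
translate([1054, 494, 318]) cube([92, 1561, 18]);
translate([1276, 494, 318]) cube([92, 1561, 18]);
translate([1498, 494, 318]) cube([92, 1561, 18]);
translate([1720, 494, 318]) cube([92, 1561, 18]);
translate([1942, 494, 318]) cube([92, 1561, 18]);
translate([2164, 494, 318]) cube([92, 1561, 18]);


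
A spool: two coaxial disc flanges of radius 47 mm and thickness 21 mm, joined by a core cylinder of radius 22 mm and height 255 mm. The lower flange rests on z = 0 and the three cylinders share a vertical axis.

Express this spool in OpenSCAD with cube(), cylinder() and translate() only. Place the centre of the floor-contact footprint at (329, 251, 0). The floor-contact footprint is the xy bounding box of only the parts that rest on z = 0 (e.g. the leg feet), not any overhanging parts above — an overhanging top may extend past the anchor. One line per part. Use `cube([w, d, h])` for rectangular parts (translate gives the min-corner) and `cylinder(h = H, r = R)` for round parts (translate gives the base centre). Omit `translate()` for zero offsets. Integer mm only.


translate([329, 251, 0]) cylinder(h = 21, r = 47);
translate([329, 251, 21]) cylinder(h = 255, r = 22);
translate([329, 251, 276]) cylinder(h = 21, r = 47);


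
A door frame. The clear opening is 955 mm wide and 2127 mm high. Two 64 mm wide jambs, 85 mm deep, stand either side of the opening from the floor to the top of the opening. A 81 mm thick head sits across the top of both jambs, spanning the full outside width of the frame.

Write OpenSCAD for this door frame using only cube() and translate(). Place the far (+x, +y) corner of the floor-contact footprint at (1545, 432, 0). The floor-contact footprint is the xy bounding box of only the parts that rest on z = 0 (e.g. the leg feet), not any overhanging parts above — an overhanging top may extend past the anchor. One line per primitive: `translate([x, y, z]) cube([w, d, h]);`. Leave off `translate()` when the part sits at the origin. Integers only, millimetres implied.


translate([462, 347, 0]) cube([64, 85, 2127]);
translate([1481, 347, 0]) cube([64, 85, 2127]);
translate([462, 347, 2127]) cube([1083, 85, 81]);


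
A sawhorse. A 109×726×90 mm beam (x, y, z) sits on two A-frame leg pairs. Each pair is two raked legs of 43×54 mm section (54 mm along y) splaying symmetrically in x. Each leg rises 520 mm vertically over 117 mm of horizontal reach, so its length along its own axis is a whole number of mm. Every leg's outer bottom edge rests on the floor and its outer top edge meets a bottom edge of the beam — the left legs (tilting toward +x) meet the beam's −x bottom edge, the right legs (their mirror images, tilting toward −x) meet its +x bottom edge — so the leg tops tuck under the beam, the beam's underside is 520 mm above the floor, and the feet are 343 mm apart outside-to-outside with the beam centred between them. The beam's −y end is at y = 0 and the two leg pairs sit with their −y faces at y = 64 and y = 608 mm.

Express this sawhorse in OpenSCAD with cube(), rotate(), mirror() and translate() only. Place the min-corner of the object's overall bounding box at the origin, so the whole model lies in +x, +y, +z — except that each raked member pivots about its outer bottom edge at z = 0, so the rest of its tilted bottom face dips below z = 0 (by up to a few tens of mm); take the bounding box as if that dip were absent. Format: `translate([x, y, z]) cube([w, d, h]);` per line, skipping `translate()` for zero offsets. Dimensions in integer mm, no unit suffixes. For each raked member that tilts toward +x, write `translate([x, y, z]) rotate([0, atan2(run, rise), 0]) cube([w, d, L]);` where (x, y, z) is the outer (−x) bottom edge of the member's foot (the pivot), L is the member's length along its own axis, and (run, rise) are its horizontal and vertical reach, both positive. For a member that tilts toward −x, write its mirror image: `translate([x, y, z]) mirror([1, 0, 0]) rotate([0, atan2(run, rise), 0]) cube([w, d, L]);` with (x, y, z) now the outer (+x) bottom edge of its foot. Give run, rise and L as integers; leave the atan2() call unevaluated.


translate([117, 0, 520]) cube([109, 726, 90]);
translate([0, 64, 0]) rotate([0, atan2(117, 520), 0]) cube([43, 54, 533]);
translate([343, 64, 0]) mirror([1, 0, 0]) rotate([0, atan2(117, 520), 0]) cube([43, 54, 533]);
translate([0, 608, 0]) rotate([0, atan2(117, 520), 0]) cube([43, 54, 533]);
translate([343, 608, 0]) mirror([1, 0, 0]) rotate([0, atan2(117, 520), 0]) cube([43, 54, 533]);
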